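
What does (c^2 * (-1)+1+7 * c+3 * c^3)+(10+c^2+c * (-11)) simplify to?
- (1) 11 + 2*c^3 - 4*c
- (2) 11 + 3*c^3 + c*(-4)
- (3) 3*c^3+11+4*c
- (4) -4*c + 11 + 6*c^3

Adding the polynomials and combining like terms:
(c^2*(-1) + 1 + 7*c + 3*c^3) + (10 + c^2 + c*(-11))
= 11 + 3*c^3 + c*(-4)
2) 11 + 3*c^3 + c*(-4)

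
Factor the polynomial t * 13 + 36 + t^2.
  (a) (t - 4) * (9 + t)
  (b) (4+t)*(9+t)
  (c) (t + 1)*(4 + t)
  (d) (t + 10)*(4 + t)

We need to factor t * 13 + 36 + t^2.
The factored form is (4+t)*(9+t).
b) (4+t)*(9+t)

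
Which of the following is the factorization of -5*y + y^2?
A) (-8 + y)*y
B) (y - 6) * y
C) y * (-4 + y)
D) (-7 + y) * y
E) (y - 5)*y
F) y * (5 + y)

We need to factor -5*y + y^2.
The factored form is (y - 5)*y.
E) (y - 5)*y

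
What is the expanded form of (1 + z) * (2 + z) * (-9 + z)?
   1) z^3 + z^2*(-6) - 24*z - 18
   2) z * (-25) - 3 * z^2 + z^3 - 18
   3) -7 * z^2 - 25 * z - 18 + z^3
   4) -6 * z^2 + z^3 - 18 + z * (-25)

Expanding (1 + z) * (2 + z) * (-9 + z):
= -6 * z^2 + z^3 - 18 + z * (-25)
4) -6 * z^2 + z^3 - 18 + z * (-25)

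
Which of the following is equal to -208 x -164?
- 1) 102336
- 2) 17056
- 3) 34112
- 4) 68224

-208 * -164 = 34112
3) 34112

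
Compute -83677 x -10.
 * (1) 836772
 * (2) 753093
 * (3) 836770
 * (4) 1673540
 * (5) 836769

-83677 * -10 = 836770
3) 836770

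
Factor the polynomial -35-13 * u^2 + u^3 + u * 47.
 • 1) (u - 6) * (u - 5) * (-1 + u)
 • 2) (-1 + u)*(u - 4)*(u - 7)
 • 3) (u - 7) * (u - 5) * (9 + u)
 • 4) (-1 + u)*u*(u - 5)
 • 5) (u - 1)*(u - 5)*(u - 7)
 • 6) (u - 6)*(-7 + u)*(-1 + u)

We need to factor -35-13 * u^2 + u^3 + u * 47.
The factored form is (u - 1)*(u - 5)*(u - 7).
5) (u - 1)*(u - 5)*(u - 7)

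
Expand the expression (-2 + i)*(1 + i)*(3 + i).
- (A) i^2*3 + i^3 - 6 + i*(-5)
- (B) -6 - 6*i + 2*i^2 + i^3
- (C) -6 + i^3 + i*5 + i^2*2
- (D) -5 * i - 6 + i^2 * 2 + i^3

Expanding (-2 + i)*(1 + i)*(3 + i):
= -5 * i - 6 + i^2 * 2 + i^3
D) -5 * i - 6 + i^2 * 2 + i^3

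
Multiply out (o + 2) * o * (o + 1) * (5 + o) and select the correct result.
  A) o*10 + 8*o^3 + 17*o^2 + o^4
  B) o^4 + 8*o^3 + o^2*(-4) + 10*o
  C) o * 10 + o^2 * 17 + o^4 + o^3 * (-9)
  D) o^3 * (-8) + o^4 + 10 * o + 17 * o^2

Expanding (o + 2) * o * (o + 1) * (5 + o):
= o*10 + 8*o^3 + 17*o^2 + o^4
A) o*10 + 8*o^3 + 17*o^2 + o^4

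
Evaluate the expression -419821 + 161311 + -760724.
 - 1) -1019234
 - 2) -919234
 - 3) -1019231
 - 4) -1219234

First: -419821 + 161311 = -258510
Then: -258510 + -760724 = -1019234
1) -1019234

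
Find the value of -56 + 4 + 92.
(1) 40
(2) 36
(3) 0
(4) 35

First: -56 + 4 = -52
Then: -52 + 92 = 40
1) 40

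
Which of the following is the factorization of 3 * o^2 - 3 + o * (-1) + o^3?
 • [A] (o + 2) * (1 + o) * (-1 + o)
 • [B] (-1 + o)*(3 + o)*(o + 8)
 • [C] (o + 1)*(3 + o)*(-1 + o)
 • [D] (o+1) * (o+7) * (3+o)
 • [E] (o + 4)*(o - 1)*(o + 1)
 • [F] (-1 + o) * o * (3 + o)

We need to factor 3 * o^2 - 3 + o * (-1) + o^3.
The factored form is (o + 1)*(3 + o)*(-1 + o).
C) (o + 1)*(3 + o)*(-1 + o)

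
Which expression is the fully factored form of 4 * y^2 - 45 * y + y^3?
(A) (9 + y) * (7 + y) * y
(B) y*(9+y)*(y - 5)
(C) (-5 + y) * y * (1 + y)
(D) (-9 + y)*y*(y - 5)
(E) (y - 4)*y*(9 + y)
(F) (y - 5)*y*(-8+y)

We need to factor 4 * y^2 - 45 * y + y^3.
The factored form is y*(9+y)*(y - 5).
B) y*(9+y)*(y - 5)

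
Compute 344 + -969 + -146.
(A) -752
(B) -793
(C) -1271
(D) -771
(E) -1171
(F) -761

First: 344 + -969 = -625
Then: -625 + -146 = -771
D) -771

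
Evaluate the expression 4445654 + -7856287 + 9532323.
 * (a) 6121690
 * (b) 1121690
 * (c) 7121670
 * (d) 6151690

First: 4445654 + -7856287 = -3410633
Then: -3410633 + 9532323 = 6121690
a) 6121690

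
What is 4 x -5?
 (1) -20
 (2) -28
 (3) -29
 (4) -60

4 * -5 = -20
1) -20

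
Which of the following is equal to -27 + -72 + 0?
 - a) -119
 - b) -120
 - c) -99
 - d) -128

First: -27 + -72 = -99
Then: -99 + 0 = -99
c) -99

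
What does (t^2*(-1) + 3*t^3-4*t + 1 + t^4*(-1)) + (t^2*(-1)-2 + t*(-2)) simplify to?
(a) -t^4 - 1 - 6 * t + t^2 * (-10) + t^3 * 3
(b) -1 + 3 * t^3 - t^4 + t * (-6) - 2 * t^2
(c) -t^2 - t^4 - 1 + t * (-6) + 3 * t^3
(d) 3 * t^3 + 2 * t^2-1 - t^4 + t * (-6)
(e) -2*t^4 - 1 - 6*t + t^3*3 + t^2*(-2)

Adding the polynomials and combining like terms:
(t^2*(-1) + 3*t^3 - 4*t + 1 + t^4*(-1)) + (t^2*(-1) - 2 + t*(-2))
= -1 + 3 * t^3 - t^4 + t * (-6) - 2 * t^2
b) -1 + 3 * t^3 - t^4 + t * (-6) - 2 * t^2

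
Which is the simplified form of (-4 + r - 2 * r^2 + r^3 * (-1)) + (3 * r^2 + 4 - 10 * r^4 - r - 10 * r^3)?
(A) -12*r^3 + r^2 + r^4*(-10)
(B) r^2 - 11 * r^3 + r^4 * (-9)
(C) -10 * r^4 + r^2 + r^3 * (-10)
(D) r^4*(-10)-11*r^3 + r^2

Adding the polynomials and combining like terms:
(-4 + r - 2*r^2 + r^3*(-1)) + (3*r^2 + 4 - 10*r^4 - r - 10*r^3)
= r^4*(-10)-11*r^3 + r^2
D) r^4*(-10)-11*r^3 + r^2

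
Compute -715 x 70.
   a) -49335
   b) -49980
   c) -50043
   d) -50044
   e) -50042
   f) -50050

-715 * 70 = -50050
f) -50050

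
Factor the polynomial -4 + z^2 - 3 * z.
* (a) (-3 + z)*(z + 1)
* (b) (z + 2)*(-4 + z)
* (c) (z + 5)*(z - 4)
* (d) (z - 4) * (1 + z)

We need to factor -4 + z^2 - 3 * z.
The factored form is (z - 4) * (1 + z).
d) (z - 4) * (1 + z)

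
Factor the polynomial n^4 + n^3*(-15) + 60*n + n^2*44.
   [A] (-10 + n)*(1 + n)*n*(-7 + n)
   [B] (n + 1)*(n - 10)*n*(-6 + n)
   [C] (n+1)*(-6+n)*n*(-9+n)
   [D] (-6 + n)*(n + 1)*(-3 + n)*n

We need to factor n^4 + n^3*(-15) + 60*n + n^2*44.
The factored form is (n + 1)*(n - 10)*n*(-6 + n).
B) (n + 1)*(n - 10)*n*(-6 + n)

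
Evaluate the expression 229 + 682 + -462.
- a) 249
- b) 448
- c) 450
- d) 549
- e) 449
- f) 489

First: 229 + 682 = 911
Then: 911 + -462 = 449
e) 449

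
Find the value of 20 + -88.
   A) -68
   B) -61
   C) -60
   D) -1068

20 + -88 = -68
A) -68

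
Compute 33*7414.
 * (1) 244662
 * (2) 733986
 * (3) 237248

33 * 7414 = 244662
1) 244662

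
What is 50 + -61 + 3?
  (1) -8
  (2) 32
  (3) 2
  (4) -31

First: 50 + -61 = -11
Then: -11 + 3 = -8
1) -8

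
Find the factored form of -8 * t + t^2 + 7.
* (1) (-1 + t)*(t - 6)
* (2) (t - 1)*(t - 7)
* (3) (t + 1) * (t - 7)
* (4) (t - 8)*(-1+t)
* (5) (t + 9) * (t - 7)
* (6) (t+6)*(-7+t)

We need to factor -8 * t + t^2 + 7.
The factored form is (t - 1)*(t - 7).
2) (t - 1)*(t - 7)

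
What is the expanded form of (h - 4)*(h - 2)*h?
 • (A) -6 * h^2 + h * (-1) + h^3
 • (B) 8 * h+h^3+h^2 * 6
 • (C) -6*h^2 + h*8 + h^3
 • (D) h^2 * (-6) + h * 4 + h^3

Expanding (h - 4)*(h - 2)*h:
= -6*h^2 + h*8 + h^3
C) -6*h^2 + h*8 + h^3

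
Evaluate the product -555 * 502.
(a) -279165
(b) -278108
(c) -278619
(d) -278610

-555 * 502 = -278610
d) -278610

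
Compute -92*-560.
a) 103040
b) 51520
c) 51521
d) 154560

-92 * -560 = 51520
b) 51520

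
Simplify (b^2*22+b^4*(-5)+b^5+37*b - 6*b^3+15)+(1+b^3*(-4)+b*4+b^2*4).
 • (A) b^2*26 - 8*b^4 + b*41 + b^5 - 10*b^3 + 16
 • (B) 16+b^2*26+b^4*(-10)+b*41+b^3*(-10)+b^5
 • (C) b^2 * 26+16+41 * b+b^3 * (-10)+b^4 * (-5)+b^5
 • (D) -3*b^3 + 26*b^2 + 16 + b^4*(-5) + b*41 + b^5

Adding the polynomials and combining like terms:
(b^2*22 + b^4*(-5) + b^5 + 37*b - 6*b^3 + 15) + (1 + b^3*(-4) + b*4 + b^2*4)
= b^2 * 26+16+41 * b+b^3 * (-10)+b^4 * (-5)+b^5
C) b^2 * 26+16+41 * b+b^3 * (-10)+b^4 * (-5)+b^5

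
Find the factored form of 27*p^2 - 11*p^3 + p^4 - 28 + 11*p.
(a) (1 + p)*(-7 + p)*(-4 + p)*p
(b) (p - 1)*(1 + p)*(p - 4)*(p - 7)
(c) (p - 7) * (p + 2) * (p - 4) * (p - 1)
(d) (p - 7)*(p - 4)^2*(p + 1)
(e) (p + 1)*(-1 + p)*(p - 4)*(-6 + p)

We need to factor 27*p^2 - 11*p^3 + p^4 - 28 + 11*p.
The factored form is (p - 1)*(1 + p)*(p - 4)*(p - 7).
b) (p - 1)*(1 + p)*(p - 4)*(p - 7)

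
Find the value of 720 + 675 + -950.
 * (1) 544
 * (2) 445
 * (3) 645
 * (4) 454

First: 720 + 675 = 1395
Then: 1395 + -950 = 445
2) 445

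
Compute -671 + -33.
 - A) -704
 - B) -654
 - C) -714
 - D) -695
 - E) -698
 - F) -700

-671 + -33 = -704
A) -704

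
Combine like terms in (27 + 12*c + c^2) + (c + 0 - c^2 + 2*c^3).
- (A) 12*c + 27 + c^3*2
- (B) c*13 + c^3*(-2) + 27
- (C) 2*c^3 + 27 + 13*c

Adding the polynomials and combining like terms:
(27 + 12*c + c^2) + (c + 0 - c^2 + 2*c^3)
= 2*c^3 + 27 + 13*c
C) 2*c^3 + 27 + 13*c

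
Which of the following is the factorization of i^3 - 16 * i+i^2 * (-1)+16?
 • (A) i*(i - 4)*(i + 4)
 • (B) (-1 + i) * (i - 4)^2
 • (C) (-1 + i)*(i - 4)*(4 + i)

We need to factor i^3 - 16 * i+i^2 * (-1)+16.
The factored form is (-1 + i)*(i - 4)*(4 + i).
C) (-1 + i)*(i - 4)*(4 + i)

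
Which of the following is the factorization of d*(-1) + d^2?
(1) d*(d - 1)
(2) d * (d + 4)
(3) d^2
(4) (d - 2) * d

We need to factor d*(-1) + d^2.
The factored form is d*(d - 1).
1) d*(d - 1)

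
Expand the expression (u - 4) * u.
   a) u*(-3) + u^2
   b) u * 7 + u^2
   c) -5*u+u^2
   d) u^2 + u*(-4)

Expanding (u - 4) * u:
= u^2 + u*(-4)
d) u^2 + u*(-4)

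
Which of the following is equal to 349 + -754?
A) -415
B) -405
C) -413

349 + -754 = -405
B) -405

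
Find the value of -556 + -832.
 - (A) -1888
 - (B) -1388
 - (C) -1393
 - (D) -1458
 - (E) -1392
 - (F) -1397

-556 + -832 = -1388
B) -1388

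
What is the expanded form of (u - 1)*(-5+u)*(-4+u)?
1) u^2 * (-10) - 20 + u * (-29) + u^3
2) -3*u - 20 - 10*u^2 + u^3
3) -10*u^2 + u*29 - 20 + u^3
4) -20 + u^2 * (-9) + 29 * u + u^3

Expanding (u - 1)*(-5+u)*(-4+u):
= -10*u^2 + u*29 - 20 + u^3
3) -10*u^2 + u*29 - 20 + u^3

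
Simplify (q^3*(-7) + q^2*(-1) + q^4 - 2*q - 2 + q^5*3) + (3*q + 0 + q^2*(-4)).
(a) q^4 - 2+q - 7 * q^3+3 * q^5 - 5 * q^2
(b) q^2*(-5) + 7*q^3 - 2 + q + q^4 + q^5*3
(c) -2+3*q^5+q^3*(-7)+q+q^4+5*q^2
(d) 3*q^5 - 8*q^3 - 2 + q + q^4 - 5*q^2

Adding the polynomials and combining like terms:
(q^3*(-7) + q^2*(-1) + q^4 - 2*q - 2 + q^5*3) + (3*q + 0 + q^2*(-4))
= q^4 - 2+q - 7 * q^3+3 * q^5 - 5 * q^2
a) q^4 - 2+q - 7 * q^3+3 * q^5 - 5 * q^2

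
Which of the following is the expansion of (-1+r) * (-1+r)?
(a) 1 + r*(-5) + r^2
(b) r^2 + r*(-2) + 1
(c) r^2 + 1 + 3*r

Expanding (-1+r) * (-1+r):
= r^2 + r*(-2) + 1
b) r^2 + r*(-2) + 1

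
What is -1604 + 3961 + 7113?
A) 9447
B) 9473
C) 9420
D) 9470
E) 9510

First: -1604 + 3961 = 2357
Then: 2357 + 7113 = 9470
D) 9470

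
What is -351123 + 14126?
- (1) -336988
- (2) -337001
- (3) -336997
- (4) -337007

-351123 + 14126 = -336997
3) -336997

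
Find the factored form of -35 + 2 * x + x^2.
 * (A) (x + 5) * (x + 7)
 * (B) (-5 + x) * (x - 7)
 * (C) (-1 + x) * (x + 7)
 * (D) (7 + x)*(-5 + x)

We need to factor -35 + 2 * x + x^2.
The factored form is (7 + x)*(-5 + x).
D) (7 + x)*(-5 + x)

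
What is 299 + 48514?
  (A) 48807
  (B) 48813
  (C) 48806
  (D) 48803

299 + 48514 = 48813
B) 48813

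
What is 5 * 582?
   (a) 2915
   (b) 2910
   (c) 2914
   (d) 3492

5 * 582 = 2910
b) 2910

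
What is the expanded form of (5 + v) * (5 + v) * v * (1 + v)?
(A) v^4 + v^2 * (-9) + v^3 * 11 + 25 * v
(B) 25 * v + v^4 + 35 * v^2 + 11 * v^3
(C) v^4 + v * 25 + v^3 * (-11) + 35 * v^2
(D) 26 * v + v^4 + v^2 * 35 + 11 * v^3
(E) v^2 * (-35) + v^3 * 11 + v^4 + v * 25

Expanding (5 + v) * (5 + v) * v * (1 + v):
= 25 * v + v^4 + 35 * v^2 + 11 * v^3
B) 25 * v + v^4 + 35 * v^2 + 11 * v^3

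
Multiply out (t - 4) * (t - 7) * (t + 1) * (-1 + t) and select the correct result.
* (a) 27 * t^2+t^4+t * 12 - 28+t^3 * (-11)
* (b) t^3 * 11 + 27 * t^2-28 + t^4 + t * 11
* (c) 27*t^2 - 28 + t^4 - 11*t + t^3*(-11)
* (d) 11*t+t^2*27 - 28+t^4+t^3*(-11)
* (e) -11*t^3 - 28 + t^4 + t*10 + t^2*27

Expanding (t - 4) * (t - 7) * (t + 1) * (-1 + t):
= 11*t+t^2*27 - 28+t^4+t^3*(-11)
d) 11*t+t^2*27 - 28+t^4+t^3*(-11)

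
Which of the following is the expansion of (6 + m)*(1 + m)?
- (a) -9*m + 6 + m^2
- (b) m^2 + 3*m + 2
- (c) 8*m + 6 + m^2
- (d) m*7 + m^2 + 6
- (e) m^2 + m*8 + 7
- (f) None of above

Expanding (6 + m)*(1 + m):
= m*7 + m^2 + 6
d) m*7 + m^2 + 6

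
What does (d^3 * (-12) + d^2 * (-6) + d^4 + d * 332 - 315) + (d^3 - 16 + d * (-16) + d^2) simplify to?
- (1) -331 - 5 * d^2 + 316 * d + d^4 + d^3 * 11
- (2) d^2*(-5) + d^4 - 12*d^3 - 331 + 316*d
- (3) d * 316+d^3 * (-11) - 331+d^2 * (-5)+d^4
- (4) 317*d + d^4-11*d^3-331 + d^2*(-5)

Adding the polynomials and combining like terms:
(d^3*(-12) + d^2*(-6) + d^4 + d*332 - 315) + (d^3 - 16 + d*(-16) + d^2)
= d * 316+d^3 * (-11) - 331+d^2 * (-5)+d^4
3) d * 316+d^3 * (-11) - 331+d^2 * (-5)+d^4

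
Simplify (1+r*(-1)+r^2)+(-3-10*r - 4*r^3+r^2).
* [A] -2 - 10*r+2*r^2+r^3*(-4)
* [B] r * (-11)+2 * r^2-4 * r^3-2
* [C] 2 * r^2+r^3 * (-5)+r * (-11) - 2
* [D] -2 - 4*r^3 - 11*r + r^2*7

Adding the polynomials and combining like terms:
(1 + r*(-1) + r^2) + (-3 - 10*r - 4*r^3 + r^2)
= r * (-11)+2 * r^2-4 * r^3-2
B) r * (-11)+2 * r^2-4 * r^3-2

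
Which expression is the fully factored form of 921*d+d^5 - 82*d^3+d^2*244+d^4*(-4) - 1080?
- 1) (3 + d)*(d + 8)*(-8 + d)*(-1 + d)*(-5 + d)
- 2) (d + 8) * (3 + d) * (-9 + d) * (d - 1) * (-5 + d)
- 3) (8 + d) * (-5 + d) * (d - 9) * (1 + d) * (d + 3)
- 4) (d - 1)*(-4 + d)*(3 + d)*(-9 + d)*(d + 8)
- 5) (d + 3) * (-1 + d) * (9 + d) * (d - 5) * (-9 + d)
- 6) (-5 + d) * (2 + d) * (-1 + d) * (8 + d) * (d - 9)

We need to factor 921*d+d^5 - 82*d^3+d^2*244+d^4*(-4) - 1080.
The factored form is (d + 8) * (3 + d) * (-9 + d) * (d - 1) * (-5 + d).
2) (d + 8) * (3 + d) * (-9 + d) * (d - 1) * (-5 + d)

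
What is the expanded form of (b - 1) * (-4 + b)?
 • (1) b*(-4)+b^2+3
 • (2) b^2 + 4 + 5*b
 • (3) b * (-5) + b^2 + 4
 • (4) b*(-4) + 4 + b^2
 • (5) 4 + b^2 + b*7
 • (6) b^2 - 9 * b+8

Expanding (b - 1) * (-4 + b):
= b * (-5) + b^2 + 4
3) b * (-5) + b^2 + 4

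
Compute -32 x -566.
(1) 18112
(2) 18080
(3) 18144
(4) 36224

-32 * -566 = 18112
1) 18112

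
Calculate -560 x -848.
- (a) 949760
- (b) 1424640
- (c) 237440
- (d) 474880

-560 * -848 = 474880
d) 474880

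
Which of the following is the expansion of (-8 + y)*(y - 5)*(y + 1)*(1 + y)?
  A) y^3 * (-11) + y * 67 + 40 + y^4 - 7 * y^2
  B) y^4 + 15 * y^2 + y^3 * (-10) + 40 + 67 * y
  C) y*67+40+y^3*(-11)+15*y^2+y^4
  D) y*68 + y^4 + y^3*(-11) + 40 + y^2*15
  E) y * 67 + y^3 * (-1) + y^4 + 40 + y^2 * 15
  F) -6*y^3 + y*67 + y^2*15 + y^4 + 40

Expanding (-8 + y)*(y - 5)*(y + 1)*(1 + y):
= y*67+40+y^3*(-11)+15*y^2+y^4
C) y*67+40+y^3*(-11)+15*y^2+y^4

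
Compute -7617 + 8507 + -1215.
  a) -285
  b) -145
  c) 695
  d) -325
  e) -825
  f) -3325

First: -7617 + 8507 = 890
Then: 890 + -1215 = -325
d) -325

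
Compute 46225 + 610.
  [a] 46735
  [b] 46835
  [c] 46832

46225 + 610 = 46835
b) 46835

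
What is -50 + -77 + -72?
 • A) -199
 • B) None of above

First: -50 + -77 = -127
Then: -127 + -72 = -199
A) -199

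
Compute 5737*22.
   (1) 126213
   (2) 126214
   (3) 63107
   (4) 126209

5737 * 22 = 126214
2) 126214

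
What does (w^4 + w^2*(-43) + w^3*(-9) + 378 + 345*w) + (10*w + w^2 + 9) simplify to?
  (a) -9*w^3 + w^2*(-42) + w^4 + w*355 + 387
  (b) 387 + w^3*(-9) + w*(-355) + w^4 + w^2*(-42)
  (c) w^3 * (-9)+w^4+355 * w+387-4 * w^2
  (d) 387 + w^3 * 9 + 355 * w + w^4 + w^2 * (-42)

Adding the polynomials and combining like terms:
(w^4 + w^2*(-43) + w^3*(-9) + 378 + 345*w) + (10*w + w^2 + 9)
= -9*w^3 + w^2*(-42) + w^4 + w*355 + 387
a) -9*w^3 + w^2*(-42) + w^4 + w*355 + 387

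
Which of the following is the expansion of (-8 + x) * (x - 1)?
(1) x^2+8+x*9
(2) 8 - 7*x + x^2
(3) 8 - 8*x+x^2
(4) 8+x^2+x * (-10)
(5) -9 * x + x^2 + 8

Expanding (-8 + x) * (x - 1):
= -9 * x + x^2 + 8
5) -9 * x + x^2 + 8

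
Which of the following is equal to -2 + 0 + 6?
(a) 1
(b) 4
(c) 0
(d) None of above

First: -2 + 0 = -2
Then: -2 + 6 = 4
b) 4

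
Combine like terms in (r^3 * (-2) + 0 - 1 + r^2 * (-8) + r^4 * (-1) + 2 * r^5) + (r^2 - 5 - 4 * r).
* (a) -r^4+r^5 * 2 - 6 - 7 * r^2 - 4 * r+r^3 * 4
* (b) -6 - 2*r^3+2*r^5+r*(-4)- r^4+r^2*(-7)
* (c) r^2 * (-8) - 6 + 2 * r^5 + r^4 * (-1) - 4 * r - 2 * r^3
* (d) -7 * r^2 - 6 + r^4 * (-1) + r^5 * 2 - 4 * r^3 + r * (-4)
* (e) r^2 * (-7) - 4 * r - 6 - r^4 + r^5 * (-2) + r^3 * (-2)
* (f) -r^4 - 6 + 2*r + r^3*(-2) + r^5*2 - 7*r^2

Adding the polynomials and combining like terms:
(r^3*(-2) + 0 - 1 + r^2*(-8) + r^4*(-1) + 2*r^5) + (r^2 - 5 - 4*r)
= -6 - 2*r^3+2*r^5+r*(-4)- r^4+r^2*(-7)
b) -6 - 2*r^3+2*r^5+r*(-4)- r^4+r^2*(-7)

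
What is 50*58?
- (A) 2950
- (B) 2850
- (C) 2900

50 * 58 = 2900
C) 2900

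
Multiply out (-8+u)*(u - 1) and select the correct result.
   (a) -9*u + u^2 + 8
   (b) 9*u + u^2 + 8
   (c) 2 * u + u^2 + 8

Expanding (-8+u)*(u - 1):
= -9*u + u^2 + 8
a) -9*u + u^2 + 8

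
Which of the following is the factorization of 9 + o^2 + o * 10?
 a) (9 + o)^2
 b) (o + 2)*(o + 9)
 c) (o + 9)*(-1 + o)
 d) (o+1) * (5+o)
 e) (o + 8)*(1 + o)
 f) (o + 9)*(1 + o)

We need to factor 9 + o^2 + o * 10.
The factored form is (o + 9)*(1 + o).
f) (o + 9)*(1 + o)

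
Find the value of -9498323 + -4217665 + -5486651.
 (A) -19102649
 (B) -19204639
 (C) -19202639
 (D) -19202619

First: -9498323 + -4217665 = -13715988
Then: -13715988 + -5486651 = -19202639
C) -19202639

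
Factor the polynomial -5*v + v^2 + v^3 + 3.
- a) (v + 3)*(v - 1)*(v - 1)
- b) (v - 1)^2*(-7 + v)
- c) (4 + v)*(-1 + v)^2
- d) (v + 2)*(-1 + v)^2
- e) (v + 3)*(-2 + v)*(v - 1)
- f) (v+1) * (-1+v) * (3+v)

We need to factor -5*v + v^2 + v^3 + 3.
The factored form is (v + 3)*(v - 1)*(v - 1).
a) (v + 3)*(v - 1)*(v - 1)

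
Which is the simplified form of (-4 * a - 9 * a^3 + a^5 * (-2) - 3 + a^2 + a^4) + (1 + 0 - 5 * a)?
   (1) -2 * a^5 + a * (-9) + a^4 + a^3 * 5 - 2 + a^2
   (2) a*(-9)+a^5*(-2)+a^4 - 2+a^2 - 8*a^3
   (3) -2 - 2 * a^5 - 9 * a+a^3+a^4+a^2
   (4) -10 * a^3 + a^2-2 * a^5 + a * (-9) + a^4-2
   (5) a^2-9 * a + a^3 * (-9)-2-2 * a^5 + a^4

Adding the polynomials and combining like terms:
(-4*a - 9*a^3 + a^5*(-2) - 3 + a^2 + a^4) + (1 + 0 - 5*a)
= a^2-9 * a + a^3 * (-9)-2-2 * a^5 + a^4
5) a^2-9 * a + a^3 * (-9)-2-2 * a^5 + a^4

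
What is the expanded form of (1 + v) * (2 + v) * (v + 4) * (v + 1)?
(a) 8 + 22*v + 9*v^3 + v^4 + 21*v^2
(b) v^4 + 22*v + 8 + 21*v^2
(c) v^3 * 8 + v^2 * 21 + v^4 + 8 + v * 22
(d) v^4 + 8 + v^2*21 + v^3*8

Expanding (1 + v) * (2 + v) * (v + 4) * (v + 1):
= v^3 * 8 + v^2 * 21 + v^4 + 8 + v * 22
c) v^3 * 8 + v^2 * 21 + v^4 + 8 + v * 22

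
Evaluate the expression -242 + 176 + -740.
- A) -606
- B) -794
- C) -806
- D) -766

First: -242 + 176 = -66
Then: -66 + -740 = -806
C) -806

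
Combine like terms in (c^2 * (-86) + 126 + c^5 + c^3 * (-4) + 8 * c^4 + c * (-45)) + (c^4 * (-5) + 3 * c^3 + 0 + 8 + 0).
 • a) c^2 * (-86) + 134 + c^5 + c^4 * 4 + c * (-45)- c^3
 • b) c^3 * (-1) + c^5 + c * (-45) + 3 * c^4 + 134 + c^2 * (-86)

Adding the polynomials and combining like terms:
(c^2*(-86) + 126 + c^5 + c^3*(-4) + 8*c^4 + c*(-45)) + (c^4*(-5) + 3*c^3 + 0 + 8 + 0)
= c^3 * (-1) + c^5 + c * (-45) + 3 * c^4 + 134 + c^2 * (-86)
b) c^3 * (-1) + c^5 + c * (-45) + 3 * c^4 + 134 + c^2 * (-86)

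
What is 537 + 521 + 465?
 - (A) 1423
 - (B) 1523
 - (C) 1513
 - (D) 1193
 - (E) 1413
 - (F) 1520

First: 537 + 521 = 1058
Then: 1058 + 465 = 1523
B) 1523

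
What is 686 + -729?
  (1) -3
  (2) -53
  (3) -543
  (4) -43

686 + -729 = -43
4) -43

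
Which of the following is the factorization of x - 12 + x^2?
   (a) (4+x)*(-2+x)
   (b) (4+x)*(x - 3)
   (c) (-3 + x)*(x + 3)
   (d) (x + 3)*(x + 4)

We need to factor x - 12 + x^2.
The factored form is (4+x)*(x - 3).
b) (4+x)*(x - 3)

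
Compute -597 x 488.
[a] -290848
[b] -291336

-597 * 488 = -291336
b) -291336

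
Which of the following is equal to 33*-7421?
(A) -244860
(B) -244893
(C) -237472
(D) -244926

33 * -7421 = -244893
B) -244893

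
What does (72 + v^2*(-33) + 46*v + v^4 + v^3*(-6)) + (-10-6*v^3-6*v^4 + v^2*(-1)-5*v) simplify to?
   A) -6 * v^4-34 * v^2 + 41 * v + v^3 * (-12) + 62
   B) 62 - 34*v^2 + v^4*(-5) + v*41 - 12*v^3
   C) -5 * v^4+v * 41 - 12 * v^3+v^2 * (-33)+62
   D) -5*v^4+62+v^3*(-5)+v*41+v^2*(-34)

Adding the polynomials and combining like terms:
(72 + v^2*(-33) + 46*v + v^4 + v^3*(-6)) + (-10 - 6*v^3 - 6*v^4 + v^2*(-1) - 5*v)
= 62 - 34*v^2 + v^4*(-5) + v*41 - 12*v^3
B) 62 - 34*v^2 + v^4*(-5) + v*41 - 12*v^3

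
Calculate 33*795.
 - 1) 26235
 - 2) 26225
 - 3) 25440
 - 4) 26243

33 * 795 = 26235
1) 26235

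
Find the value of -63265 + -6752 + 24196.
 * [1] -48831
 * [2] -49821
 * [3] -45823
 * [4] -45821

First: -63265 + -6752 = -70017
Then: -70017 + 24196 = -45821
4) -45821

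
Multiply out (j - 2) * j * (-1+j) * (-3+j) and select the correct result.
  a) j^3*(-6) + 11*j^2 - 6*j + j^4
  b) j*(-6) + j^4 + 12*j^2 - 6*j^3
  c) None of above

Expanding (j - 2) * j * (-1+j) * (-3+j):
= j^3*(-6) + 11*j^2 - 6*j + j^4
a) j^3*(-6) + 11*j^2 - 6*j + j^4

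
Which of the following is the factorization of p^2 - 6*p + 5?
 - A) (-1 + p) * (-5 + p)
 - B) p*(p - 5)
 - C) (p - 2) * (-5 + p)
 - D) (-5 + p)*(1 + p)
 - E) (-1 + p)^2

We need to factor p^2 - 6*p + 5.
The factored form is (-1 + p) * (-5 + p).
A) (-1 + p) * (-5 + p)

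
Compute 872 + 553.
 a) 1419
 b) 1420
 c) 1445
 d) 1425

872 + 553 = 1425
d) 1425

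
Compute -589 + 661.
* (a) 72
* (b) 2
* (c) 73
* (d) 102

-589 + 661 = 72
a) 72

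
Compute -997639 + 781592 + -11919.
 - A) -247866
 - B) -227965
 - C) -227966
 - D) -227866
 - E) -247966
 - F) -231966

First: -997639 + 781592 = -216047
Then: -216047 + -11919 = -227966
C) -227966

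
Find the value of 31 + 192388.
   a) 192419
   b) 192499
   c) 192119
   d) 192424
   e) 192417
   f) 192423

31 + 192388 = 192419
a) 192419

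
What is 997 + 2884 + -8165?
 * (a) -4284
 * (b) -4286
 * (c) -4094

First: 997 + 2884 = 3881
Then: 3881 + -8165 = -4284
a) -4284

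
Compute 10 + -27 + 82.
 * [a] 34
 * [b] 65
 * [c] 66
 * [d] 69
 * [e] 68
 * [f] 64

First: 10 + -27 = -17
Then: -17 + 82 = 65
b) 65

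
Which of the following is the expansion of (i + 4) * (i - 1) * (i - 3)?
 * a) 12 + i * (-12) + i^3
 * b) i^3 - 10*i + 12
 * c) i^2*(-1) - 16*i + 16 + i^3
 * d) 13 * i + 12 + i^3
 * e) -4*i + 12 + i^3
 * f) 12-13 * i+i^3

Expanding (i + 4) * (i - 1) * (i - 3):
= 12-13 * i+i^3
f) 12-13 * i+i^3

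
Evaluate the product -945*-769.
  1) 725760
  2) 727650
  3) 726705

-945 * -769 = 726705
3) 726705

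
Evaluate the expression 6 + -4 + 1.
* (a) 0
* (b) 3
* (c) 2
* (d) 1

First: 6 + -4 = 2
Then: 2 + 1 = 3
b) 3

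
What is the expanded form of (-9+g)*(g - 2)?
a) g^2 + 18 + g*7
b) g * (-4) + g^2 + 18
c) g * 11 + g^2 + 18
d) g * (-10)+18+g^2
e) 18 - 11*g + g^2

Expanding (-9+g)*(g - 2):
= 18 - 11*g + g^2
e) 18 - 11*g + g^2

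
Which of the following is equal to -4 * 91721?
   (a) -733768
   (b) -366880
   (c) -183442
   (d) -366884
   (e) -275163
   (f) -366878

-4 * 91721 = -366884
d) -366884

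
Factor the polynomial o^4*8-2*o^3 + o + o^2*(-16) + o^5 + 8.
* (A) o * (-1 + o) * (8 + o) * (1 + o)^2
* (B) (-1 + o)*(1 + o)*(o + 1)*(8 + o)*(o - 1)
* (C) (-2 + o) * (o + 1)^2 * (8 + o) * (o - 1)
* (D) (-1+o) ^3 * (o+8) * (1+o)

We need to factor o^4*8-2*o^3 + o + o^2*(-16) + o^5 + 8.
The factored form is (-1 + o)*(1 + o)*(o + 1)*(8 + o)*(o - 1).
B) (-1 + o)*(1 + o)*(o + 1)*(8 + o)*(o - 1)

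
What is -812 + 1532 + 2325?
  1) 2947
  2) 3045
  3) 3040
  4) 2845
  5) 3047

First: -812 + 1532 = 720
Then: 720 + 2325 = 3045
2) 3045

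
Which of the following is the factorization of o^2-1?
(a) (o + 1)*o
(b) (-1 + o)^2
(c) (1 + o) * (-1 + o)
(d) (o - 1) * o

We need to factor o^2-1.
The factored form is (1 + o) * (-1 + o).
c) (1 + o) * (-1 + o)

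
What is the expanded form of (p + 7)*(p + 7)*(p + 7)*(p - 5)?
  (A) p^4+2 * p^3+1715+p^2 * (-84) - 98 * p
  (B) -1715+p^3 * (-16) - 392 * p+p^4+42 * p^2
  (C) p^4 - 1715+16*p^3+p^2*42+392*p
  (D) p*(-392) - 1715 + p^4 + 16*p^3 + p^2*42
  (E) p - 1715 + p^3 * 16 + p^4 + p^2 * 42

Expanding (p + 7)*(p + 7)*(p + 7)*(p - 5):
= p*(-392) - 1715 + p^4 + 16*p^3 + p^2*42
D) p*(-392) - 1715 + p^4 + 16*p^3 + p^2*42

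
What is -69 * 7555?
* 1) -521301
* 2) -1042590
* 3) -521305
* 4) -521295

-69 * 7555 = -521295
4) -521295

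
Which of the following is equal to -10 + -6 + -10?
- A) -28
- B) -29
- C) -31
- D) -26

First: -10 + -6 = -16
Then: -16 + -10 = -26
D) -26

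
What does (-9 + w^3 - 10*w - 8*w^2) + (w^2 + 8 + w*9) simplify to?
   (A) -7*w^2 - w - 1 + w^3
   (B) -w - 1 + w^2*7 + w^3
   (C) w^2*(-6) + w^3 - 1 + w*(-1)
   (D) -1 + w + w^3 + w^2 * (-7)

Adding the polynomials and combining like terms:
(-9 + w^3 - 10*w - 8*w^2) + (w^2 + 8 + w*9)
= -7*w^2 - w - 1 + w^3
A) -7*w^2 - w - 1 + w^3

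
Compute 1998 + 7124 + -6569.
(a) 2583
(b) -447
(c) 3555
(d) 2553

First: 1998 + 7124 = 9122
Then: 9122 + -6569 = 2553
d) 2553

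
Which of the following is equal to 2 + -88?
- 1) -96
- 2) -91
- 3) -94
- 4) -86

2 + -88 = -86
4) -86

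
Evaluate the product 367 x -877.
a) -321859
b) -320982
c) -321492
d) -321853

367 * -877 = -321859
a) -321859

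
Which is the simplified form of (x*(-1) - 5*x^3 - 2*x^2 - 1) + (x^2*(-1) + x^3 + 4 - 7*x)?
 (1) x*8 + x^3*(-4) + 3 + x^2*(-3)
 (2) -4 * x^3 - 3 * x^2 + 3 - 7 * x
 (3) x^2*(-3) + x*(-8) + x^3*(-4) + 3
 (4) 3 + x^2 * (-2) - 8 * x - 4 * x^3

Adding the polynomials and combining like terms:
(x*(-1) - 5*x^3 - 2*x^2 - 1) + (x^2*(-1) + x^3 + 4 - 7*x)
= x^2*(-3) + x*(-8) + x^3*(-4) + 3
3) x^2*(-3) + x*(-8) + x^3*(-4) + 3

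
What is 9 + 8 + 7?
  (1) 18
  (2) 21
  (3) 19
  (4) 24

First: 9 + 8 = 17
Then: 17 + 7 = 24
4) 24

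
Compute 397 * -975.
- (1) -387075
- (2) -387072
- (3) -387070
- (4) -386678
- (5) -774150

397 * -975 = -387075
1) -387075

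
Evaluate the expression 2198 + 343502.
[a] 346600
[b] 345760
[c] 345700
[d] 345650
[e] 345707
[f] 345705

2198 + 343502 = 345700
c) 345700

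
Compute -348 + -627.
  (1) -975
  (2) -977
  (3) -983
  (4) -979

-348 + -627 = -975
1) -975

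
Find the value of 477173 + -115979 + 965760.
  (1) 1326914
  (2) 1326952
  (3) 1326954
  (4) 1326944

First: 477173 + -115979 = 361194
Then: 361194 + 965760 = 1326954
3) 1326954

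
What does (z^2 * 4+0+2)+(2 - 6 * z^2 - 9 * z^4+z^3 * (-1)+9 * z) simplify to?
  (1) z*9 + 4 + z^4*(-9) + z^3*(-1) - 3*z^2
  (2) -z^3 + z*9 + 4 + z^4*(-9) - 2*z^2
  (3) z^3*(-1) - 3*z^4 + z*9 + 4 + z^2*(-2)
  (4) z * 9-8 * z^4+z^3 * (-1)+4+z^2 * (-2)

Adding the polynomials and combining like terms:
(z^2*4 + 0 + 2) + (2 - 6*z^2 - 9*z^4 + z^3*(-1) + 9*z)
= -z^3 + z*9 + 4 + z^4*(-9) - 2*z^2
2) -z^3 + z*9 + 4 + z^4*(-9) - 2*z^2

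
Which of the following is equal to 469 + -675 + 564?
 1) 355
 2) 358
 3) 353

First: 469 + -675 = -206
Then: -206 + 564 = 358
2) 358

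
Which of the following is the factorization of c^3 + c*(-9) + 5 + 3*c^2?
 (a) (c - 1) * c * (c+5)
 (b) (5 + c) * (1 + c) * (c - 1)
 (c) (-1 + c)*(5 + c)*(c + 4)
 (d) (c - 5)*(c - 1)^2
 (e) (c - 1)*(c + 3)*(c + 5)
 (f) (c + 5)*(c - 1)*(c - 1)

We need to factor c^3 + c*(-9) + 5 + 3*c^2.
The factored form is (c + 5)*(c - 1)*(c - 1).
f) (c + 5)*(c - 1)*(c - 1)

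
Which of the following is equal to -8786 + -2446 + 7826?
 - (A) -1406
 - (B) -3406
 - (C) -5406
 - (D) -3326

First: -8786 + -2446 = -11232
Then: -11232 + 7826 = -3406
B) -3406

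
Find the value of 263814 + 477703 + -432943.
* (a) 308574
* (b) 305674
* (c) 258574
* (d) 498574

First: 263814 + 477703 = 741517
Then: 741517 + -432943 = 308574
a) 308574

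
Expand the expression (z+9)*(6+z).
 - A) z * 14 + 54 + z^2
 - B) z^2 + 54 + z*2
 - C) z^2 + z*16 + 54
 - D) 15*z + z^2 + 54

Expanding (z+9)*(6+z):
= 15*z + z^2 + 54
D) 15*z + z^2 + 54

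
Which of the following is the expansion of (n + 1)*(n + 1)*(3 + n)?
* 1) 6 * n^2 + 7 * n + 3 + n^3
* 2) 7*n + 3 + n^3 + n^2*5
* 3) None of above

Expanding (n + 1)*(n + 1)*(3 + n):
= 7*n + 3 + n^3 + n^2*5
2) 7*n + 3 + n^3 + n^2*5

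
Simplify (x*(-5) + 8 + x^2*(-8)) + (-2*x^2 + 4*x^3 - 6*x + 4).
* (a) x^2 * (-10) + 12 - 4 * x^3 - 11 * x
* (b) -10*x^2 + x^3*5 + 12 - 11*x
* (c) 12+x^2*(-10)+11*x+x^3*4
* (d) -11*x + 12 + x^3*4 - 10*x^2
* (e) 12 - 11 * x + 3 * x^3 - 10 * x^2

Adding the polynomials and combining like terms:
(x*(-5) + 8 + x^2*(-8)) + (-2*x^2 + 4*x^3 - 6*x + 4)
= -11*x + 12 + x^3*4 - 10*x^2
d) -11*x + 12 + x^3*4 - 10*x^2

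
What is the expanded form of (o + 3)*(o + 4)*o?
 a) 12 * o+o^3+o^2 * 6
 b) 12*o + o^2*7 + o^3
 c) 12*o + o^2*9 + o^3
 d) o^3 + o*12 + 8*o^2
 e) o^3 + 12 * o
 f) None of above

Expanding (o + 3)*(o + 4)*o:
= 12*o + o^2*7 + o^3
b) 12*o + o^2*7 + o^3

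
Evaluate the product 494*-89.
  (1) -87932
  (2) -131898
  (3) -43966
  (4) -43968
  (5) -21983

494 * -89 = -43966
3) -43966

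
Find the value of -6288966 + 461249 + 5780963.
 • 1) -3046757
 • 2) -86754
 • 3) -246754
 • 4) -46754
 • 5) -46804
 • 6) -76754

First: -6288966 + 461249 = -5827717
Then: -5827717 + 5780963 = -46754
4) -46754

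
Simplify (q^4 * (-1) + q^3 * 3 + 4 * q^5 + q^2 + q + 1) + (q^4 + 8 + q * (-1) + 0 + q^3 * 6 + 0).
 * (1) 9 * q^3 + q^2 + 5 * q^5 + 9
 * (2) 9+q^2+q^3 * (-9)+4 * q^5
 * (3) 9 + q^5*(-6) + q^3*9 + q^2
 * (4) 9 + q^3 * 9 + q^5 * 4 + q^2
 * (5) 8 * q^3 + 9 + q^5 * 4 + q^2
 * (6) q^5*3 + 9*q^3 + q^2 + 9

Adding the polynomials and combining like terms:
(q^4*(-1) + q^3*3 + 4*q^5 + q^2 + q + 1) + (q^4 + 8 + q*(-1) + 0 + q^3*6 + 0)
= 9 + q^3 * 9 + q^5 * 4 + q^2
4) 9 + q^3 * 9 + q^5 * 4 + q^2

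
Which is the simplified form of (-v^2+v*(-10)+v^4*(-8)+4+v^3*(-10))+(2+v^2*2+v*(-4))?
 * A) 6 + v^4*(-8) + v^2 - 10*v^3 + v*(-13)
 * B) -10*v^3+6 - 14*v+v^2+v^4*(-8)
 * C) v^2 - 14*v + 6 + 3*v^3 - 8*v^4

Adding the polynomials and combining like terms:
(-v^2 + v*(-10) + v^4*(-8) + 4 + v^3*(-10)) + (2 + v^2*2 + v*(-4))
= -10*v^3+6 - 14*v+v^2+v^4*(-8)
B) -10*v^3+6 - 14*v+v^2+v^4*(-8)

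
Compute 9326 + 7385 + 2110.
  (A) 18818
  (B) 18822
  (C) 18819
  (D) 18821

First: 9326 + 7385 = 16711
Then: 16711 + 2110 = 18821
D) 18821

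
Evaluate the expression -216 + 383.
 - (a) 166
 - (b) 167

-216 + 383 = 167
b) 167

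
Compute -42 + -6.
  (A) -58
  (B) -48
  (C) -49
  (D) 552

-42 + -6 = -48
B) -48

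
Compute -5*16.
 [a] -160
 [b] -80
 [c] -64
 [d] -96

-5 * 16 = -80
b) -80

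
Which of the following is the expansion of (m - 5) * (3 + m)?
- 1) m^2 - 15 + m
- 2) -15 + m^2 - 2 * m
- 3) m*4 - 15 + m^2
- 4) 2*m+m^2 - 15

Expanding (m - 5) * (3 + m):
= -15 + m^2 - 2 * m
2) -15 + m^2 - 2 * m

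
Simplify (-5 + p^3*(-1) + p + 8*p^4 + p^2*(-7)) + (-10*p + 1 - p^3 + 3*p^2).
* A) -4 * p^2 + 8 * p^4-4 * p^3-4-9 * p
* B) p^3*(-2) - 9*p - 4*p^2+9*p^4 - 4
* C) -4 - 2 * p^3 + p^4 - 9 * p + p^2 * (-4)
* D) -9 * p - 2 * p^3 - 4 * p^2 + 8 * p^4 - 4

Adding the polynomials and combining like terms:
(-5 + p^3*(-1) + p + 8*p^4 + p^2*(-7)) + (-10*p + 1 - p^3 + 3*p^2)
= -9 * p - 2 * p^3 - 4 * p^2 + 8 * p^4 - 4
D) -9 * p - 2 * p^3 - 4 * p^2 + 8 * p^4 - 4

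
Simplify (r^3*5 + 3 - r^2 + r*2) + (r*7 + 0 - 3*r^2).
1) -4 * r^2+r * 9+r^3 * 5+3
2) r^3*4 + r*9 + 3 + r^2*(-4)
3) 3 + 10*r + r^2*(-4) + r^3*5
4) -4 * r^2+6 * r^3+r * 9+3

Adding the polynomials and combining like terms:
(r^3*5 + 3 - r^2 + r*2) + (r*7 + 0 - 3*r^2)
= -4 * r^2+r * 9+r^3 * 5+3
1) -4 * r^2+r * 9+r^3 * 5+3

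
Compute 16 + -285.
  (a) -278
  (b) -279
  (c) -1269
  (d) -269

16 + -285 = -269
d) -269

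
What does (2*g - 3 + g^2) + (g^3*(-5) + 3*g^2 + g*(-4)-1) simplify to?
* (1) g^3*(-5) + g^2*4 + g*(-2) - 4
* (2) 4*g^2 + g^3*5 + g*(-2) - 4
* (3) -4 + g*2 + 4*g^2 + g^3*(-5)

Adding the polynomials and combining like terms:
(2*g - 3 + g^2) + (g^3*(-5) + 3*g^2 + g*(-4) - 1)
= g^3*(-5) + g^2*4 + g*(-2) - 4
1) g^3*(-5) + g^2*4 + g*(-2) - 4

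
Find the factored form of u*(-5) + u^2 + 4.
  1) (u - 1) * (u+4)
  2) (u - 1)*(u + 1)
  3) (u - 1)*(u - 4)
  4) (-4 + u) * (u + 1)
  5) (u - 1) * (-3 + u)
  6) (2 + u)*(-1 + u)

We need to factor u*(-5) + u^2 + 4.
The factored form is (u - 1)*(u - 4).
3) (u - 1)*(u - 4)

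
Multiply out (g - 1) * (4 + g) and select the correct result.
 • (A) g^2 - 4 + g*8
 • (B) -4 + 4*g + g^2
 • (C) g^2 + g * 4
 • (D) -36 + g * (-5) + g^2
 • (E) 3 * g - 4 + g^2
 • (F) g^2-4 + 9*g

Expanding (g - 1) * (4 + g):
= 3 * g - 4 + g^2
E) 3 * g - 4 + g^2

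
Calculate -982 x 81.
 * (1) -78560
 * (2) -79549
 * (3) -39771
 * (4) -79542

-982 * 81 = -79542
4) -79542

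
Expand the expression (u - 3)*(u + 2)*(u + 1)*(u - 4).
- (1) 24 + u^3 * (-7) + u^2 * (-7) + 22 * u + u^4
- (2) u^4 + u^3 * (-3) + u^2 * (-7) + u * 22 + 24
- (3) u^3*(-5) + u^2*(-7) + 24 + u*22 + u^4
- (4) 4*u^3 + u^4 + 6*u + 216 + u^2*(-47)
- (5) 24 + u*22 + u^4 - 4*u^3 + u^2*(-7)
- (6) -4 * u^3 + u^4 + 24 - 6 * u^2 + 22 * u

Expanding (u - 3)*(u + 2)*(u + 1)*(u - 4):
= 24 + u*22 + u^4 - 4*u^3 + u^2*(-7)
5) 24 + u*22 + u^4 - 4*u^3 + u^2*(-7)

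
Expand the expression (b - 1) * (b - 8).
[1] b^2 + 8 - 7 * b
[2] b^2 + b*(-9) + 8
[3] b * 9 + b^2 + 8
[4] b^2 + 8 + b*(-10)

Expanding (b - 1) * (b - 8):
= b^2 + b*(-9) + 8
2) b^2 + b*(-9) + 8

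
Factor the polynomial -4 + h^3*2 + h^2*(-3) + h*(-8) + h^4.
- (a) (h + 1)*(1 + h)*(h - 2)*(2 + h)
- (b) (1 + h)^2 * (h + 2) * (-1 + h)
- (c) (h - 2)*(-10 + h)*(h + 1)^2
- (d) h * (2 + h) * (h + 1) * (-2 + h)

We need to factor -4 + h^3*2 + h^2*(-3) + h*(-8) + h^4.
The factored form is (h + 1)*(1 + h)*(h - 2)*(2 + h).
a) (h + 1)*(1 + h)*(h - 2)*(2 + h)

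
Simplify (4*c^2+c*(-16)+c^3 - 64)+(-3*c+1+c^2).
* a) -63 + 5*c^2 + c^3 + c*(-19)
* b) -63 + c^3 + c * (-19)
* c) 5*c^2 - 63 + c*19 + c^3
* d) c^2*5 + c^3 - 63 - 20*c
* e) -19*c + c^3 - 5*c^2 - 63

Adding the polynomials and combining like terms:
(4*c^2 + c*(-16) + c^3 - 64) + (-3*c + 1 + c^2)
= -63 + 5*c^2 + c^3 + c*(-19)
a) -63 + 5*c^2 + c^3 + c*(-19)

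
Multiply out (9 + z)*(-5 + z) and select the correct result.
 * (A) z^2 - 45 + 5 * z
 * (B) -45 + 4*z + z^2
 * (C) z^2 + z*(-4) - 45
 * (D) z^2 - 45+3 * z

Expanding (9 + z)*(-5 + z):
= -45 + 4*z + z^2
B) -45 + 4*z + z^2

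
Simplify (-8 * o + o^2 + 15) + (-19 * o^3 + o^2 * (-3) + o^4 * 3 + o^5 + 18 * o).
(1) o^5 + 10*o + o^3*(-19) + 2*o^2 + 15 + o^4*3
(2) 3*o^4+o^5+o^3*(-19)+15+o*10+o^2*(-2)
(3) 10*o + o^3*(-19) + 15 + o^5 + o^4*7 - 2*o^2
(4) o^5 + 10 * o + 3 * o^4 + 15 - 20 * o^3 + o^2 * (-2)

Adding the polynomials and combining like terms:
(-8*o + o^2 + 15) + (-19*o^3 + o^2*(-3) + o^4*3 + o^5 + 18*o)
= 3*o^4+o^5+o^3*(-19)+15+o*10+o^2*(-2)
2) 3*o^4+o^5+o^3*(-19)+15+o*10+o^2*(-2)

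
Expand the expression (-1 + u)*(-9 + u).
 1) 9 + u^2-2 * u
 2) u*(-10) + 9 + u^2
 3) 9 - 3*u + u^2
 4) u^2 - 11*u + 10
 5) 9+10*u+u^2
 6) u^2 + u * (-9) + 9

Expanding (-1 + u)*(-9 + u):
= u*(-10) + 9 + u^2
2) u*(-10) + 9 + u^2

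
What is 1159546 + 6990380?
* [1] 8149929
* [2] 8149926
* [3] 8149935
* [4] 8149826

1159546 + 6990380 = 8149926
2) 8149926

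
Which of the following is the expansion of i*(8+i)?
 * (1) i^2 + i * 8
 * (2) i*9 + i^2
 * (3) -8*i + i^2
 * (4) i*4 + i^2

Expanding i*(8+i):
= i^2 + i * 8
1) i^2 + i * 8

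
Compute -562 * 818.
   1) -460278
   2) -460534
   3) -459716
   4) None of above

-562 * 818 = -459716
3) -459716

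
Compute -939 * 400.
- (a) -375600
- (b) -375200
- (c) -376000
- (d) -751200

-939 * 400 = -375600
a) -375600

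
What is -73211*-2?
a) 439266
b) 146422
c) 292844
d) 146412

-73211 * -2 = 146422
b) 146422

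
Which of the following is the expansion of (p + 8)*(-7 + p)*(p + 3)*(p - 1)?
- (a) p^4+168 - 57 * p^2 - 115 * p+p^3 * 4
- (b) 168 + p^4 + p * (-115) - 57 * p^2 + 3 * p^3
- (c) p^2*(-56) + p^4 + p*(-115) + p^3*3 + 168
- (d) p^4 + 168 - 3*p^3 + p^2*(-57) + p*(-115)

Expanding (p + 8)*(-7 + p)*(p + 3)*(p - 1):
= 168 + p^4 + p * (-115) - 57 * p^2 + 3 * p^3
b) 168 + p^4 + p * (-115) - 57 * p^2 + 3 * p^3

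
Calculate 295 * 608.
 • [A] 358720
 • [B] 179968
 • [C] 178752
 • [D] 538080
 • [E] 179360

295 * 608 = 179360
E) 179360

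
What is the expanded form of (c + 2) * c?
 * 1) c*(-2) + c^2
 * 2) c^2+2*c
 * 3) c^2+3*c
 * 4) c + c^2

Expanding (c + 2) * c:
= c^2+2*c
2) c^2+2*c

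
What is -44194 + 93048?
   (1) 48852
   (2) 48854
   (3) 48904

-44194 + 93048 = 48854
2) 48854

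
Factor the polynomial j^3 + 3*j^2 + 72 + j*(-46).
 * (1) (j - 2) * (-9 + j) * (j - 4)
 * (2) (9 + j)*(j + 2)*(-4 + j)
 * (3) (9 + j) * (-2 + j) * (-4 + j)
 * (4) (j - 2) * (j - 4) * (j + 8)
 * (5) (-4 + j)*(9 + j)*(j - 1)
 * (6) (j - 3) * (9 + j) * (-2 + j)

We need to factor j^3 + 3*j^2 + 72 + j*(-46).
The factored form is (9 + j) * (-2 + j) * (-4 + j).
3) (9 + j) * (-2 + j) * (-4 + j)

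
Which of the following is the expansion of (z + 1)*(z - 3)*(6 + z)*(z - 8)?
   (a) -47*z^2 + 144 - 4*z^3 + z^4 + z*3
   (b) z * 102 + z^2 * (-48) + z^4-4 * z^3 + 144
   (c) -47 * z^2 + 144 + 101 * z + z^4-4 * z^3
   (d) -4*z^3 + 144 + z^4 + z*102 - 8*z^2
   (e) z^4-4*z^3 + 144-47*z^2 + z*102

Expanding (z + 1)*(z - 3)*(6 + z)*(z - 8):
= z^4-4*z^3 + 144-47*z^2 + z*102
e) z^4-4*z^3 + 144-47*z^2 + z*102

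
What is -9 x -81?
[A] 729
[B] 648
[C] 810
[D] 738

-9 * -81 = 729
A) 729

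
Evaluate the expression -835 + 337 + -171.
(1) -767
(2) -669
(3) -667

First: -835 + 337 = -498
Then: -498 + -171 = -669
2) -669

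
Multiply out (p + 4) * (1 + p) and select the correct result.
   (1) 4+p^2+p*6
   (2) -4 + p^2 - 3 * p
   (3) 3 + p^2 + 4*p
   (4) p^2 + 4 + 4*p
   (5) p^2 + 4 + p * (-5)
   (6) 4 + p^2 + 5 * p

Expanding (p + 4) * (1 + p):
= 4 + p^2 + 5 * p
6) 4 + p^2 + 5 * p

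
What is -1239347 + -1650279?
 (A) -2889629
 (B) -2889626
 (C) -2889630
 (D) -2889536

-1239347 + -1650279 = -2889626
B) -2889626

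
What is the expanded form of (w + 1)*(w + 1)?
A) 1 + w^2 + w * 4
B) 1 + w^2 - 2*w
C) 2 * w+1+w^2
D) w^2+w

Expanding (w + 1)*(w + 1):
= 2 * w+1+w^2
C) 2 * w+1+w^2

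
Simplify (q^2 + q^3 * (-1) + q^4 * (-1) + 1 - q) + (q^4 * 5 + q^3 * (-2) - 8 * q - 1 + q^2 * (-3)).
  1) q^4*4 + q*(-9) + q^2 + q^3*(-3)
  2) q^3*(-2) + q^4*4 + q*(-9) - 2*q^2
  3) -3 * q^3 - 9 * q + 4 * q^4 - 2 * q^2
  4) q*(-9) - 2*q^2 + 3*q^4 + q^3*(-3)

Adding the polynomials and combining like terms:
(q^2 + q^3*(-1) + q^4*(-1) + 1 - q) + (q^4*5 + q^3*(-2) - 8*q - 1 + q^2*(-3))
= -3 * q^3 - 9 * q + 4 * q^4 - 2 * q^2
3) -3 * q^3 - 9 * q + 4 * q^4 - 2 * q^2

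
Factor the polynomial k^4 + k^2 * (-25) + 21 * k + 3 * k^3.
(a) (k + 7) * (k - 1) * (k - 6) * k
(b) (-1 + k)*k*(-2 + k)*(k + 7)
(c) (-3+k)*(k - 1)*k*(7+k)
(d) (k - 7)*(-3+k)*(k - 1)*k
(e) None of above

We need to factor k^4 + k^2 * (-25) + 21 * k + 3 * k^3.
The factored form is (-3+k)*(k - 1)*k*(7+k).
c) (-3+k)*(k - 1)*k*(7+k)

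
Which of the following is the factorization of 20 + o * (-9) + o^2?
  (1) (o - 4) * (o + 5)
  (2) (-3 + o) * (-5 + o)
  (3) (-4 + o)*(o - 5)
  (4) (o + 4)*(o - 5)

We need to factor 20 + o * (-9) + o^2.
The factored form is (-4 + o)*(o - 5).
3) (-4 + o)*(o - 5)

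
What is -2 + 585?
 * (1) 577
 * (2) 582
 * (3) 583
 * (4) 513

-2 + 585 = 583
3) 583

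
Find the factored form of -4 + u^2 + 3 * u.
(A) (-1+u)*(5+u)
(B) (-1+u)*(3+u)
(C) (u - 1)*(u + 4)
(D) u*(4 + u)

We need to factor -4 + u^2 + 3 * u.
The factored form is (u - 1)*(u + 4).
C) (u - 1)*(u + 4)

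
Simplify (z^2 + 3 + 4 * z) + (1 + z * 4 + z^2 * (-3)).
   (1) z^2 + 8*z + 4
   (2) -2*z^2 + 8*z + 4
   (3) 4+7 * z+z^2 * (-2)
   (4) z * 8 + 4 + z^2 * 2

Adding the polynomials and combining like terms:
(z^2 + 3 + 4*z) + (1 + z*4 + z^2*(-3))
= -2*z^2 + 8*z + 4
2) -2*z^2 + 8*z + 4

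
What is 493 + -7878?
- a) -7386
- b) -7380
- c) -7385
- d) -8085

493 + -7878 = -7385
c) -7385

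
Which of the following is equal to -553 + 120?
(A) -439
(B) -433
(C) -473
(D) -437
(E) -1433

-553 + 120 = -433
B) -433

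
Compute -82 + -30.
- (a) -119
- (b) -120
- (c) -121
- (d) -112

-82 + -30 = -112
d) -112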